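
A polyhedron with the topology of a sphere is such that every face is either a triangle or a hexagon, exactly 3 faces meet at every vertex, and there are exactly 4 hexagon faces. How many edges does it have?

18

Let x be the number of triangles; then F = 4 + x.
Edge–face incidences: 2E = 6·4 + 3·x = 24 + 3x.
Every vertex has degree 3, so 3V = 2E.
Euler: V − E + F = 2 ⇒ (2E)/3 − E + (4 + x) = 2.
Multiply by 6: 2·(2E) − 3·(2E) + 6·(4 + x) = 12, i.e. 24 + 6x − (24 + 3x) = 12.
Collecting terms: 3x = 12, so x = 4.
Then 2E = 24 + 3·4 = 36, so E = 18, V = 2E/3 = 12, F = 4 + 4 = 8.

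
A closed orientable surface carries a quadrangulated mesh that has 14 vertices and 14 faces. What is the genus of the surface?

1

Every face is a square, so 2E = 4·14 = 56, giving E = 28.
χ = V − E + F = 14 − 28 + 14 = 0.
For a closed orientable surface χ = 2 − 2g, so g = (2 − (0))/2 = 1.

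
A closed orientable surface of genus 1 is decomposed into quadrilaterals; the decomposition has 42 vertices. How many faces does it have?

42

χ = 2 − 2·1 = 0, and every face is a square so 4F = 2E.
V − E + F = 0 with E = 4F/2 gives 42 − (4/2 − 1)·F = 0, so F = 42 and E = 84.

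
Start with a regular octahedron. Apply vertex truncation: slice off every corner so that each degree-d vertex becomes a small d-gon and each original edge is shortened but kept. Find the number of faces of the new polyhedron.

14

The base solid has V = 6, E = 12, F = 8.
Truncation replaces each original edge-end by a new vertex, so V′ = 2E = 24.
Each original edge survives, and each old vertex of degree d contributes d new edges; summing degrees gives Σd = 2E, so E′ = E + 2E = 3E = 36.
Each original face survives and each original vertex becomes one new face: F′ = F + V = 14.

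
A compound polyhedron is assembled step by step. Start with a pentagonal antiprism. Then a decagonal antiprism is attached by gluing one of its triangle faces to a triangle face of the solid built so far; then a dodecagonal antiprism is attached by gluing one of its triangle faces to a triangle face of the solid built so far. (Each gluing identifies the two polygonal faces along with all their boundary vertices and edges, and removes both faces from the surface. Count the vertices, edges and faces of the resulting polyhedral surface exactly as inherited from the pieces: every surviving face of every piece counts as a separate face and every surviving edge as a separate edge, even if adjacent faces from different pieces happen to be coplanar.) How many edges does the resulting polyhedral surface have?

A pentagonal antiprism: V=10, E=20, F=12.
Attach a decagonal antiprism (V=20, E=40, F=22) along a 3-gon: merge 3 vertices and 3 edges, delete both glued faces → V=27, E=57, F=32.
Attach a dodecagonal antiprism (V=24, E=48, F=26) along a 3-gon: merge 3 vertices and 3 edges, delete both glued faces → V=48, E=102, F=56.
Check: V − E + F = 48 − 102 + 56 = 2.

102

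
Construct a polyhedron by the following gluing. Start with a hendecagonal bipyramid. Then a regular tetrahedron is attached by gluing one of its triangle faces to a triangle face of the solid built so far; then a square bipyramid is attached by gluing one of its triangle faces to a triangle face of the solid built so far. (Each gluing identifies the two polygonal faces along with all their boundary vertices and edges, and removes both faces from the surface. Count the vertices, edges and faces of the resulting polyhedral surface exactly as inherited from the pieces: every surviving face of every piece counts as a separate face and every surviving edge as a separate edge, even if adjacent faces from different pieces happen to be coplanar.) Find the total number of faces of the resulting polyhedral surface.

30

A hendecagonal bipyramid: V=13, E=33, F=22.
Attach a regular tetrahedron (V=4, E=6, F=4) along a 3-gon: merge 3 vertices and 3 edges, delete both glued faces → V=14, E=36, F=24.
Attach a square bipyramid (V=6, E=12, F=8) along a 3-gon: merge 3 vertices and 3 edges, delete both glued faces → V=17, E=45, F=30.
Check: V − E + F = 17 − 45 + 30 = 2.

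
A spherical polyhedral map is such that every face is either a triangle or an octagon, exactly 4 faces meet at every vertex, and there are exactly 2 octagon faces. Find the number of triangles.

16

Let x be the number of triangles; then F = 2 + x.
Edge–face incidences: 2E = 8·2 + 3·x = 16 + 3x.
Every vertex has degree 4, so 4V = 2E.
Euler: V − E + F = 2 ⇒ (2E)/4 − E + (2 + x) = 2.
Multiply by 8: 2·(2E) − 4·(2E) + 8·(2 + x) = 16, i.e. 16 + 8x − 2·(16 + 3x) = 16.
Collecting terms: 2x − 16 = 16, so 2x = 32, so x = 16.
Then 2E = 16 + 3·16 = 64, so E = 32, V = 2E/4 = 16, F = 2 + 16 = 18.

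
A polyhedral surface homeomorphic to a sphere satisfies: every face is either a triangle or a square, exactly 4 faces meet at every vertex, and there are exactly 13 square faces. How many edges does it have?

Let x be the number of triangles; then F = 13 + x.
Edge–face incidences: 2E = 4·13 + 3·x = 52 + 3x.
Every vertex has degree 4, so 4V = 2E.
Euler: V − E + F = 2 ⇒ (2E)/4 − E + (13 + x) = 2.
Multiply by 8: 2·(2E) − 4·(2E) + 8·(13 + x) = 16, i.e. 104 + 8x − 2·(52 + 3x) = 16.
Collecting terms: 2x = 16, so x = 8.
Then 2E = 52 + 3·8 = 76, so E = 38, V = 2E/4 = 19, F = 13 + 8 = 21.

38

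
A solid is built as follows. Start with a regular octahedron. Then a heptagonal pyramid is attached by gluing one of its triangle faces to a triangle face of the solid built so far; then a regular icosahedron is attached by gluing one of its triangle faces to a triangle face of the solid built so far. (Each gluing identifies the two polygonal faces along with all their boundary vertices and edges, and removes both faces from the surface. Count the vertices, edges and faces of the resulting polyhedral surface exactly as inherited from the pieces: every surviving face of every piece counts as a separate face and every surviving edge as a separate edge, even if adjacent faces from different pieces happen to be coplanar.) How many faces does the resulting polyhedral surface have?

32

A regular octahedron: V=6, E=12, F=8.
Attach a heptagonal pyramid (V=8, E=14, F=8) along a 3-gon: merge 3 vertices and 3 edges, delete both glued faces → V=11, E=23, F=14.
Attach a regular icosahedron (V=12, E=30, F=20) along a 3-gon: merge 3 vertices and 3 edges, delete both glued faces → V=20, E=50, F=32.
Check: V − E + F = 20 − 50 + 32 = 2.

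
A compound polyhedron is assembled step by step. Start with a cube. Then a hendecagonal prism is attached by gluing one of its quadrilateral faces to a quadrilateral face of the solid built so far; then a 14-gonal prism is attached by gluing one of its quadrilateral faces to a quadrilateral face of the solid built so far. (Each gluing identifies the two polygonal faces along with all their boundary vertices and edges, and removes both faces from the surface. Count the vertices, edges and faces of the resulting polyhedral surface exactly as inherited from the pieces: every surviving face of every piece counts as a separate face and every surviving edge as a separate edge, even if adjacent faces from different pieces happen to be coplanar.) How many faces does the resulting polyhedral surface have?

A cube: V=8, E=12, F=6.
Attach a hendecagonal prism (V=22, E=33, F=13) along a 4-gon: merge 4 vertices and 4 edges, delete both glued faces → V=26, E=41, F=17.
Attach a 14-gonal prism (V=28, E=42, F=16) along a 4-gon: merge 4 vertices and 4 edges, delete both glued faces → V=50, E=79, F=31.
Check: V − E + F = 50 − 79 + 31 = 2.

31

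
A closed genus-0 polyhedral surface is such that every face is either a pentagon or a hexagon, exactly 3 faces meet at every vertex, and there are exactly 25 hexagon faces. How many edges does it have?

105

Let x be the number of pentagons; then F = 25 + x.
Edge–face incidences: 2E = 6·25 + 5·x = 150 + 5x.
Every vertex has degree 3, so 3V = 2E.
Euler: V − E + F = 2 ⇒ (2E)/3 − E + (25 + x) = 2.
Multiply by 6: 2·(2E) − 3·(2E) + 6·(25 + x) = 12, i.e. 150 + 6x − (150 + 5x) = 12.
Collecting terms: x = 12.
Then 2E = 150 + 5·12 = 210, so E = 105, V = 2E/3 = 70, F = 25 + 12 = 37.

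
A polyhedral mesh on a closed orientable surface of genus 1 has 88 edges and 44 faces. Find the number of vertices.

For a closed orientable surface of genus 1, χ = 2 − 2·1 = 0.
V = 0 + E − F = 0 + 88 − 44 = 44.

44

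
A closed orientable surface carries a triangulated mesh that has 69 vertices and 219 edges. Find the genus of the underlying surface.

Every face is a triangle and each edge borders two faces, so 3F = 2·219, giving F = 146.
χ = V − E + F = 69 − 219 + 146 = -4.
For a closed orientable surface χ = 2 − 2g, so g = (2 − (-4))/2 = 3.

3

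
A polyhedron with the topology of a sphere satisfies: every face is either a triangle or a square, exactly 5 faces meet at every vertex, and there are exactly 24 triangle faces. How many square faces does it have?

2

Let x be the number of squares; then F = 24 + x.
Edge–face incidences: 2E = 3·24 + 4·x = 72 + 4x.
Every vertex has degree 5, so 5V = 2E.
Euler: V − E + F = 2 ⇒ (2E)/5 − E + (24 + x) = 2.
Multiply by 10: 2·(2E) − 5·(2E) + 10·(24 + x) = 20, i.e. 240 + 10x − 3·(72 + 4x) = 20.
Collecting terms: −2x + 24 = 20, so −2x = −4, so x = 2.
Then 2E = 72 + 4·2 = 80, so E = 40, V = 2E/5 = 16, F = 24 + 2 = 26.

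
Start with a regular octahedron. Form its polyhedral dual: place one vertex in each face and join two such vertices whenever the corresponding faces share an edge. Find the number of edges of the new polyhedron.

12

The base solid has V = 6, E = 12, F = 8.
The dual swaps V and F and preserves E: V′ = F = 8, E′ = E = 12, F′ = V = 6.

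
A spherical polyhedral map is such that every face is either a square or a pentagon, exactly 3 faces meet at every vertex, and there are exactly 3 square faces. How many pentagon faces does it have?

6

Let x be the number of pentagons; then F = 3 + x.
Edge–face incidences: 2E = 4·3 + 5·x = 12 + 5x.
Every vertex has degree 3, so 3V = 2E.
Euler: V − E + F = 2 ⇒ (2E)/3 − E + (3 + x) = 2.
Multiply by 6: 2·(2E) − 3·(2E) + 6·(3 + x) = 12, i.e. 18 + 6x − (12 + 5x) = 12.
Collecting terms: x + 6 = 12, so x = 6.
Then 2E = 12 + 5·6 = 42, so E = 21, V = 2E/3 = 14, F = 3 + 6 = 9.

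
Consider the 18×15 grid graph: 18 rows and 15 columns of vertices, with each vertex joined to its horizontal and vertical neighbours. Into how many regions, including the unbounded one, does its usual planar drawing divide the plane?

The grid has V = 18·15 = 270 vertices and E = 18·14 + 15·17 = 507 edges.
F = 2 − V + E = 2 − 270 + 507 = 239.

239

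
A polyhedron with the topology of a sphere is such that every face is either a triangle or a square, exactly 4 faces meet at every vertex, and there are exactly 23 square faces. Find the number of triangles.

8

Let x be the number of triangles; then F = 23 + x.
Edge–face incidences: 2E = 4·23 + 3·x = 92 + 3x.
Every vertex has degree 4, so 4V = 2E.
Euler: V − E + F = 2 ⇒ (2E)/4 − E + (23 + x) = 2.
Multiply by 8: 2·(2E) − 4·(2E) + 8·(23 + x) = 16, i.e. 184 + 8x − 2·(92 + 3x) = 16.
Collecting terms: 2x = 16, so x = 8.
Then 2E = 92 + 3·8 = 116, so E = 58, V = 2E/4 = 29, F = 23 + 8 = 31.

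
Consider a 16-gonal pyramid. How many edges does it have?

A pyramid on an n-gon base has one n-gon and n triangles: V = 16 + 1 = 17, E = 2·16 = 32, F = 16 + 1 = 17.

32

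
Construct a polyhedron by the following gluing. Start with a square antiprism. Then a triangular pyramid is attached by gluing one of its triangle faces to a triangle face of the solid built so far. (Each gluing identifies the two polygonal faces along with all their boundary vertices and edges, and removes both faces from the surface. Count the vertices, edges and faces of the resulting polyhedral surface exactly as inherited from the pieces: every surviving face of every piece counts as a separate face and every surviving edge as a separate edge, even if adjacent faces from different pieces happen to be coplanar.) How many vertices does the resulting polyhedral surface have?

9

A square antiprism: V=8, E=16, F=10.
Attach a triangular pyramid (V=4, E=6, F=4) along a 3-gon: merge 3 vertices and 3 edges, delete both glued faces → V=9, E=19, F=12.
Check: V − E + F = 9 − 19 + 12 = 2.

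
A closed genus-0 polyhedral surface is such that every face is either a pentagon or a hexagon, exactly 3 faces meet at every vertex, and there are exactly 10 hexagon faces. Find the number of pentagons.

12

Let x be the number of pentagons; then F = 10 + x.
Edge–face incidences: 2E = 6·10 + 5·x = 60 + 5x.
Every vertex has degree 3, so 3V = 2E.
Euler: V − E + F = 2 ⇒ (2E)/3 − E + (10 + x) = 2.
Multiply by 6: 2·(2E) − 3·(2E) + 6·(10 + x) = 12, i.e. 60 + 6x − (60 + 5x) = 12.
Collecting terms: x = 12.
Then 2E = 60 + 5·12 = 120, so E = 60, V = 2E/3 = 40, F = 10 + 12 = 22.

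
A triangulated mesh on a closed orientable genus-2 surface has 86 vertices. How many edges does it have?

264

χ = 2 − 2·2 = -2, and every face is a triangle so 3F = 2E.
V − E + F = -2 with E = 3F/2 gives 86 − (3/2 − 1)·F = -2, so F = 176 and E = 264.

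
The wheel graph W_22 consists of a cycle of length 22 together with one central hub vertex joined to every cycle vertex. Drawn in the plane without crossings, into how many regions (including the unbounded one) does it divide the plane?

23

W_22 has V = 22 + 1 = 23 vertices and E = 2·22 = 44 edges.
By Euler's formula F = 2 − V + E = 2 − 23 + 44 = 23.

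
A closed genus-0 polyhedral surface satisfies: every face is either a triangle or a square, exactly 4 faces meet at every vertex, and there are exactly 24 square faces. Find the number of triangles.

Let x be the number of triangles; then F = 24 + x.
Edge–face incidences: 2E = 4·24 + 3·x = 96 + 3x.
Every vertex has degree 4, so 4V = 2E.
Euler: V − E + F = 2 ⇒ (2E)/4 − E + (24 + x) = 2.
Multiply by 8: 2·(2E) − 4·(2E) + 8·(24 + x) = 16, i.e. 192 + 8x − 2·(96 + 3x) = 16.
Collecting terms: 2x = 16, so x = 8.
Then 2E = 96 + 3·8 = 120, so E = 60, V = 2E/4 = 30, F = 24 + 8 = 32.

8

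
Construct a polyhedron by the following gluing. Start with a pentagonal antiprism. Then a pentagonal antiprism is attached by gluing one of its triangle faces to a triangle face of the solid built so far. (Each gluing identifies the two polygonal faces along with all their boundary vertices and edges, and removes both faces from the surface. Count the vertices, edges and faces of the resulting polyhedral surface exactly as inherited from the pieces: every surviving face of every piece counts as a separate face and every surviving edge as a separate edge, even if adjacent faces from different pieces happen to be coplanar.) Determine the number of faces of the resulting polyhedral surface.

A pentagonal antiprism: V=10, E=20, F=12.
Attach a pentagonal antiprism (V=10, E=20, F=12) along a 3-gon: merge 3 vertices and 3 edges, delete both glued faces → V=17, E=37, F=22.
Check: V − E + F = 17 − 37 + 22 = 2.

22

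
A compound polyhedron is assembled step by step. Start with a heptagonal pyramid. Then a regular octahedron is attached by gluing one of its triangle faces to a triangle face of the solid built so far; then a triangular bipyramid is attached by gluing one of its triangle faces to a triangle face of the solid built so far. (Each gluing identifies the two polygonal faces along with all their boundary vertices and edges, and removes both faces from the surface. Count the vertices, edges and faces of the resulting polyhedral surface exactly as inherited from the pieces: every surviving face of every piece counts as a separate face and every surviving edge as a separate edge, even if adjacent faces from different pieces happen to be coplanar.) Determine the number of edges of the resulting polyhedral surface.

A heptagonal pyramid: V=8, E=14, F=8.
Attach a regular octahedron (V=6, E=12, F=8) along a 3-gon: merge 3 vertices and 3 edges, delete both glued faces → V=11, E=23, F=14.
Attach a triangular bipyramid (V=5, E=9, F=6) along a 3-gon: merge 3 vertices and 3 edges, delete both glued faces → V=13, E=29, F=18.
Check: V − E + F = 13 − 29 + 18 = 2.

29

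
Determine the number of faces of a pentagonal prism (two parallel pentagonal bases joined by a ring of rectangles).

7

A prism on an n-gon has two n-gon bases and n rectangular sides: V = 2·5 = 10, E = 3·5 = 15, F = 5 + 2 = 7.
Check: V − E + F = 10 − 15 + 7 = 2.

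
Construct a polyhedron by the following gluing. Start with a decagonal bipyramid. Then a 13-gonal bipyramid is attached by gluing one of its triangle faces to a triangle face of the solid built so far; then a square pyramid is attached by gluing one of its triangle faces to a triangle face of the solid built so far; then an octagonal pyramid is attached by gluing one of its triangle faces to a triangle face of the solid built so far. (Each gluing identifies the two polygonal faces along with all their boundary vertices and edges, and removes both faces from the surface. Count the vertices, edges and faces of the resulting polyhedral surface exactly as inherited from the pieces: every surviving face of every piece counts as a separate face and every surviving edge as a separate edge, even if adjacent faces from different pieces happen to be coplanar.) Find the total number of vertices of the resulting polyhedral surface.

A decagonal bipyramid: V=12, E=30, F=20.
Attach a 13-gonal bipyramid (V=15, E=39, F=26) along a 3-gon: merge 3 vertices and 3 edges, delete both glued faces → V=24, E=66, F=44.
Attach a square pyramid (V=5, E=8, F=5) along a 3-gon: merge 3 vertices and 3 edges, delete both glued faces → V=26, E=71, F=47.
Attach an octagonal pyramid (V=9, E=16, F=9) along a 3-gon: merge 3 vertices and 3 edges, delete both glued faces → V=32, E=84, F=54.
Check: V − E + F = 32 − 84 + 54 = 2.

32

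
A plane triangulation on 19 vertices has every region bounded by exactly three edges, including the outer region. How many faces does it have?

34

In a plane triangulation 3F = 2E and V − E + F = 2, so F = 2V − 4 = 2·19 − 4 = 34.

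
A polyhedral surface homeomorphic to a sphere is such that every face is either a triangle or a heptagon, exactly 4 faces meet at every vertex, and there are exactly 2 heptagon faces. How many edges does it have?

28

Let x be the number of triangles; then F = 2 + x.
Edge–face incidences: 2E = 7·2 + 3·x = 14 + 3x.
Every vertex has degree 4, so 4V = 2E.
Euler: V − E + F = 2 ⇒ (2E)/4 − E + (2 + x) = 2.
Multiply by 8: 2·(2E) − 4·(2E) + 8·(2 + x) = 16, i.e. 16 + 8x − 2·(14 + 3x) = 16.
Collecting terms: 2x − 12 = 16, so 2x = 28, so x = 14.
Then 2E = 14 + 3·14 = 56, so E = 28, V = 2E/4 = 14, F = 2 + 14 = 16.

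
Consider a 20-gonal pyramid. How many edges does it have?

A pyramid on an n-gon base has one n-gon and n triangles: V = 20 + 1 = 21, E = 2·20 = 40, F = 20 + 1 = 21.
Check: V − E + F = 21 − 40 + 21 = 2.

40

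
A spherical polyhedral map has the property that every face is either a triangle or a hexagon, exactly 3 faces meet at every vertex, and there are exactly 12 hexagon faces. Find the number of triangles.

Let x be the number of triangles; then F = 12 + x.
Edge–face incidences: 2E = 6·12 + 3·x = 72 + 3x.
Every vertex has degree 3, so 3V = 2E.
Euler: V − E + F = 2 ⇒ (2E)/3 − E + (12 + x) = 2.
Multiply by 6: 2·(2E) − 3·(2E) + 6·(12 + x) = 12, i.e. 72 + 6x − (72 + 3x) = 12.
Collecting terms: 3x = 12, so x = 4.
Then 2E = 72 + 3·4 = 84, so E = 42, V = 2E/3 = 28, F = 12 + 4 = 16.

4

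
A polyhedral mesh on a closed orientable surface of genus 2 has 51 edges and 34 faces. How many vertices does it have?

15

For a closed orientable surface of genus 2, χ = 2 − 2·2 = -2.
V = -2 + E − F = -2 + 51 − 34 = 15.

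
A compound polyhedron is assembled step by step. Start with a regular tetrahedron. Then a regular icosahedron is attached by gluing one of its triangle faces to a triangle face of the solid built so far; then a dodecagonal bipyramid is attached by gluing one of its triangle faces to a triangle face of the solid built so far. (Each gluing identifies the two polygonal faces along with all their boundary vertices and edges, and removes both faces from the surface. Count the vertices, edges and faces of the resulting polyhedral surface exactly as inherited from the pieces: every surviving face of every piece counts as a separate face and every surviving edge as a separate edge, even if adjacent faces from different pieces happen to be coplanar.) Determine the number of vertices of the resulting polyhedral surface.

24

A regular tetrahedron: V=4, E=6, F=4.
Attach a regular icosahedron (V=12, E=30, F=20) along a 3-gon: merge 3 vertices and 3 edges, delete both glued faces → V=13, E=33, F=22.
Attach a dodecagonal bipyramid (V=14, E=36, F=24) along a 3-gon: merge 3 vertices and 3 edges, delete both glued faces → V=24, E=66, F=44.
Check: V − E + F = 24 − 66 + 44 = 2.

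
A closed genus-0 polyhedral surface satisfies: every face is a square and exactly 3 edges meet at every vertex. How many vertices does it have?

Each face has 4 edges and each edge borders two faces, so 2E = 4F.
Each vertex has degree 3, so 3V = 2E and hence V = 4F/3.
Euler: V − E + F = 2 ⇒ (4F/3) − (4F/2) + F = 2.
Multiply by 6: (8 − 12 + 6)F = 12, i.e. 2F = 12.
So F = 6, E = 4·6/2 = 12, V = 4·6/3 = 8.

8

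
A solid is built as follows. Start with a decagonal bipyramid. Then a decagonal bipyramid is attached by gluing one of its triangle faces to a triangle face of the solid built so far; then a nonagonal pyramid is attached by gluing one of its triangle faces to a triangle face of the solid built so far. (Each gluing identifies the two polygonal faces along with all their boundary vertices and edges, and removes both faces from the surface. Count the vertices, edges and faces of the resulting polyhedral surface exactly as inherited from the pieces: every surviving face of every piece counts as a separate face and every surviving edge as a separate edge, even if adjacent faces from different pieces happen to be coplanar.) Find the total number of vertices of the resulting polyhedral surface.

28

A decagonal bipyramid: V=12, E=30, F=20.
Attach a decagonal bipyramid (V=12, E=30, F=20) along a 3-gon: merge 3 vertices and 3 edges, delete both glued faces → V=21, E=57, F=38.
Attach a nonagonal pyramid (V=10, E=18, F=10) along a 3-gon: merge 3 vertices and 3 edges, delete both glued faces → V=28, E=72, F=46.
Check: V − E + F = 28 − 72 + 46 = 2.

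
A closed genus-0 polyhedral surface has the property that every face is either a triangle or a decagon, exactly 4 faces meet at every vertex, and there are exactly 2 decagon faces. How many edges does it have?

40

Let x be the number of triangles; then F = 2 + x.
Edge–face incidences: 2E = 10·2 + 3·x = 20 + 3x.
Every vertex has degree 4, so 4V = 2E.
Euler: V − E + F = 2 ⇒ (2E)/4 − E + (2 + x) = 2.
Multiply by 8: 2·(2E) − 4·(2E) + 8·(2 + x) = 16, i.e. 16 + 8x − 2·(20 + 3x) = 16.
Collecting terms: 2x − 24 = 16, so 2x = 40, so x = 20.
Then 2E = 20 + 3·20 = 80, so E = 40, V = 2E/4 = 20, F = 2 + 20 = 22.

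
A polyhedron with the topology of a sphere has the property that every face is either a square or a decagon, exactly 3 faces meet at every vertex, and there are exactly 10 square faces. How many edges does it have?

30

Let x be the number of decagons; then F = 10 + x.
Edge–face incidences: 2E = 4·10 + 10·x = 40 + 10x.
Every vertex has degree 3, so 3V = 2E.
Euler: V − E + F = 2 ⇒ (2E)/3 − E + (10 + x) = 2.
Multiply by 6: 2·(2E) − 3·(2E) + 6·(10 + x) = 12, i.e. 60 + 6x − (40 + 10x) = 12.
Collecting terms: −4x + 20 = 12, so −4x = −8, so x = 2.
Then 2E = 40 + 10·2 = 60, so E = 30, V = 2E/3 = 20, F = 10 + 2 = 12.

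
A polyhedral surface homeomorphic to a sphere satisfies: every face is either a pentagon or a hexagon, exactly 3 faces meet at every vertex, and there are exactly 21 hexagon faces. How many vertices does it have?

62

Let x be the number of pentagons; then F = 21 + x.
Edge–face incidences: 2E = 6·21 + 5·x = 126 + 5x.
Every vertex has degree 3, so 3V = 2E.
Euler: V − E + F = 2 ⇒ (2E)/3 − E + (21 + x) = 2.
Multiply by 6: 2·(2E) − 3·(2E) + 6·(21 + x) = 12, i.e. 126 + 6x − (126 + 5x) = 12.
Collecting terms: x = 12.
Then 2E = 126 + 5·12 = 186, so E = 93, V = 2E/3 = 62, F = 21 + 12 = 33.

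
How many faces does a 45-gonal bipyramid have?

90

A bipyramid over an n-gon has 2n triangular faces and n + 2 vertices: V = 45 + 2 = 47, E = 3·45 = 135, F = 2·45 = 90.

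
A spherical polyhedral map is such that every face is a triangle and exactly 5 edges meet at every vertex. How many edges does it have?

Each face has 3 edges and each edge borders two faces, so 2E = 3F.
Each vertex has degree 5, so 5V = 2E and hence V = 3F/5.
Euler: V − E + F = 2 ⇒ (3F/5) − (3F/2) + F = 2.
Multiply by 10: (6 − 15 + 10)F = 20, i.e. 1F = 20.
So F = 20, E = 3·20/2 = 30, V = 3·20/5 = 12.

30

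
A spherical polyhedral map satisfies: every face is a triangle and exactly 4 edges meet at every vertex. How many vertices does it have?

Each face has 3 edges and each edge borders two faces, so 2E = 3F.
Each vertex has degree 4, so 4V = 2E and hence V = 3F/4.
Euler: V − E + F = 2 ⇒ (3F/4) − (3F/2) + F = 2.
Multiply by 8: (6 − 12 + 8)F = 16, i.e. 2F = 16.
So F = 8, E = 3·8/2 = 12, V = 3·8/4 = 6.

6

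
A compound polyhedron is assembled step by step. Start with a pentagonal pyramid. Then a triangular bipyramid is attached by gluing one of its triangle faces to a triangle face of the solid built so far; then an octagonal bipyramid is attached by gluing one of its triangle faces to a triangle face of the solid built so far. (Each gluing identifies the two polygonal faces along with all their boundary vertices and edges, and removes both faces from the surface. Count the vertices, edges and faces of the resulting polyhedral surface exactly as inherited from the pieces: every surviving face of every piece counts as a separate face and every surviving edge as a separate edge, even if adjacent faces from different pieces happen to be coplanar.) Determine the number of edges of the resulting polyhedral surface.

37

A pentagonal pyramid: V=6, E=10, F=6.
Attach a triangular bipyramid (V=5, E=9, F=6) along a 3-gon: merge 3 vertices and 3 edges, delete both glued faces → V=8, E=16, F=10.
Attach an octagonal bipyramid (V=10, E=24, F=16) along a 3-gon: merge 3 vertices and 3 edges, delete both glued faces → V=15, E=37, F=24.
Check: V − E + F = 15 − 37 + 24 = 2.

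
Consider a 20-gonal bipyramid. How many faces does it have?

40

A bipyramid over an n-gon has 2n triangular faces and n + 2 vertices: V = 20 + 2 = 22, E = 3·20 = 60, F = 2·20 = 40.
Check: V − E + F = 22 − 60 + 40 = 2.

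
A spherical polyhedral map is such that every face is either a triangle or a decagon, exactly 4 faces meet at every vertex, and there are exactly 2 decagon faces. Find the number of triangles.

Let x be the number of triangles; then F = 2 + x.
Edge–face incidences: 2E = 10·2 + 3·x = 20 + 3x.
Every vertex has degree 4, so 4V = 2E.
Euler: V − E + F = 2 ⇒ (2E)/4 − E + (2 + x) = 2.
Multiply by 8: 2·(2E) − 4·(2E) + 8·(2 + x) = 16, i.e. 16 + 8x − 2·(20 + 3x) = 16.
Collecting terms: 2x − 24 = 16, so 2x = 40, so x = 20.
Then 2E = 20 + 3·20 = 80, so E = 40, V = 2E/4 = 20, F = 2 + 20 = 22.

20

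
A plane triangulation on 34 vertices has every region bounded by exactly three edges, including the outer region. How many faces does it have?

In a plane triangulation 3F = 2E and V − E + F = 2, so F = 2V − 4 = 2·34 − 4 = 64.

64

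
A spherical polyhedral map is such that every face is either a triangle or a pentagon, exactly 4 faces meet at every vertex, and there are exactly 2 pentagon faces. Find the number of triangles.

Let x be the number of triangles; then F = 2 + x.
Edge–face incidences: 2E = 5·2 + 3·x = 10 + 3x.
Every vertex has degree 4, so 4V = 2E.
Euler: V − E + F = 2 ⇒ (2E)/4 − E + (2 + x) = 2.
Multiply by 8: 2·(2E) − 4·(2E) + 8·(2 + x) = 16, i.e. 16 + 8x − 2·(10 + 3x) = 16.
Collecting terms: 2x − 4 = 16, so 2x = 20, so x = 10.
Then 2E = 10 + 3·10 = 40, so E = 20, V = 2E/4 = 10, F = 2 + 10 = 12.

10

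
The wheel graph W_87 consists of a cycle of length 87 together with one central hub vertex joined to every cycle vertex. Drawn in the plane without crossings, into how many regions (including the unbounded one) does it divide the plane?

88

W_87 has V = 87 + 1 = 88 vertices and E = 2·87 = 174 edges.
By Euler's formula F = 2 − V + E = 2 − 88 + 174 = 88.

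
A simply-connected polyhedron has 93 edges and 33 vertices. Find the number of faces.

Here V − E + F = 2.
F = 2 − V + E = 2 − 33 + 93 = 62.

62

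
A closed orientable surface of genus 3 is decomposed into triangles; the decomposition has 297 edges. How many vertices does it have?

95

χ = 2 − 2·3 = -4, and every face is a triangle so 3F = 2E.
F = 2E/3 = 198. Then V = -4 + E − F = -4 + 297 − 198 = 95.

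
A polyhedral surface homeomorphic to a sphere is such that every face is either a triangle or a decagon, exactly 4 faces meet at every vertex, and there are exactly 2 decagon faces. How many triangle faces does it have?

20

Let x be the number of triangles; then F = 2 + x.
Edge–face incidences: 2E = 10·2 + 3·x = 20 + 3x.
Every vertex has degree 4, so 4V = 2E.
Euler: V − E + F = 2 ⇒ (2E)/4 − E + (2 + x) = 2.
Multiply by 8: 2·(2E) − 4·(2E) + 8·(2 + x) = 16, i.e. 16 + 8x − 2·(20 + 3x) = 16.
Collecting terms: 2x − 24 = 16, so 2x = 40, so x = 20.
Then 2E = 20 + 3·20 = 80, so E = 40, V = 2E/4 = 20, F = 2 + 20 = 22.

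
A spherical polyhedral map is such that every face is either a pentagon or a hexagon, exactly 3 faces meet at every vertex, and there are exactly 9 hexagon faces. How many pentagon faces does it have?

12

Let x be the number of pentagons; then F = 9 + x.
Edge–face incidences: 2E = 6·9 + 5·x = 54 + 5x.
Every vertex has degree 3, so 3V = 2E.
Euler: V − E + F = 2 ⇒ (2E)/3 − E + (9 + x) = 2.
Multiply by 6: 2·(2E) − 3·(2E) + 6·(9 + x) = 12, i.e. 54 + 6x − (54 + 5x) = 12.
Collecting terms: x = 12.
Then 2E = 54 + 5·12 = 114, so E = 57, V = 2E/3 = 38, F = 9 + 12 = 21.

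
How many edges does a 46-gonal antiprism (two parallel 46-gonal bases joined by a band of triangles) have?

184

An antiprism on an n-gon has two n-gon caps and 2n triangles: V = 2·46 = 92, E = 4·46 = 184, F = 2·46 + 2 = 94.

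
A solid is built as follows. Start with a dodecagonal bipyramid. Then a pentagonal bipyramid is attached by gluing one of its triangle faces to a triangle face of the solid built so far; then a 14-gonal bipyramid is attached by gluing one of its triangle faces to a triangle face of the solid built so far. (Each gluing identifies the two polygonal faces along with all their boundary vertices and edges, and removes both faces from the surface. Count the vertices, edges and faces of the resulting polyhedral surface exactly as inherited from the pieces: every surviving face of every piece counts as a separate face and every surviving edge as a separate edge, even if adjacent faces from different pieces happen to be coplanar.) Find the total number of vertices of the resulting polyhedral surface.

31

A dodecagonal bipyramid: V=14, E=36, F=24.
Attach a pentagonal bipyramid (V=7, E=15, F=10) along a 3-gon: merge 3 vertices and 3 edges, delete both glued faces → V=18, E=48, F=32.
Attach a 14-gonal bipyramid (V=16, E=42, F=28) along a 3-gon: merge 3 vertices and 3 edges, delete both glued faces → V=31, E=87, F=58.
Check: V − E + F = 31 − 87 + 58 = 2.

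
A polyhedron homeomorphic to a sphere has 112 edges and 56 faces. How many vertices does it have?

58

Here V − E + F = 2.
V = 2 + E − F = 2 + 112 − 56 = 58.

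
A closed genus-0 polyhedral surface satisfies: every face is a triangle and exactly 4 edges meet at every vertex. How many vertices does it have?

Each face has 3 edges and each edge borders two faces, so 2E = 3F.
Each vertex has degree 4, so 4V = 2E and hence V = 3F/4.
Euler: V − E + F = 2 ⇒ (3F/4) − (3F/2) + F = 2.
Multiply by 8: (6 − 12 + 8)F = 16, i.e. 2F = 16.
So F = 8, E = 3·8/2 = 12, V = 3·8/4 = 6.

6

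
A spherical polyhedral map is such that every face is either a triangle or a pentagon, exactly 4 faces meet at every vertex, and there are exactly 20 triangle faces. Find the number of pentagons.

Let x be the number of pentagons; then F = 20 + x.
Edge–face incidences: 2E = 3·20 + 5·x = 60 + 5x.
Every vertex has degree 4, so 4V = 2E.
Euler: V − E + F = 2 ⇒ (2E)/4 − E + (20 + x) = 2.
Multiply by 8: 2·(2E) − 4·(2E) + 8·(20 + x) = 16, i.e. 160 + 8x − 2·(60 + 5x) = 16.
Collecting terms: −2x + 40 = 16, so −2x = −24, so x = 12.
Then 2E = 60 + 5·12 = 120, so E = 60, V = 2E/4 = 30, F = 20 + 12 = 32.

12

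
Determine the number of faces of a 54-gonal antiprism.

110

An antiprism on an n-gon has two n-gon caps and 2n triangles: V = 2·54 = 108, E = 4·54 = 216, F = 2·54 + 2 = 110.
Check: V − E + F = 108 − 216 + 110 = 2.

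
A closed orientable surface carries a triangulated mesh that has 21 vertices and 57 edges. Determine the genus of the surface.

0

Every face is a triangle and each edge borders two faces, so 3F = 2·57, giving F = 38.
χ = V − E + F = 21 − 57 + 38 = 2.
For a closed orientable surface χ = 2 − 2g, so g = (2 − (2))/2 = 0.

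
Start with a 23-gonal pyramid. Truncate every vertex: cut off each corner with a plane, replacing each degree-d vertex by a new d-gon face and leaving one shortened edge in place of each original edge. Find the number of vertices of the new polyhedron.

The base solid has V = 24, E = 46, F = 24.
Truncation replaces each original edge-end by a new vertex, so V′ = 2E = 92.
Each original edge survives, and each old vertex of degree d contributes d new edges; summing degrees gives Σd = 2E, so E′ = E + 2E = 3E = 138.
Each original face survives and each original vertex becomes one new face: F′ = F + V = 48.

92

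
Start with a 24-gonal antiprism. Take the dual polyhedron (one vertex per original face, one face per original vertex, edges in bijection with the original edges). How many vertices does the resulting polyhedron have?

50

The base solid has V = 48, E = 96, F = 50.
The dual swaps V and F and preserves E: V′ = F = 50, E′ = E = 96, F′ = V = 48.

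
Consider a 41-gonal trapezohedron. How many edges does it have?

The n-trapezohedron (dual of the n-antiprism) has V = 2·41 + 2 = 84, E = 4·41 = 164, F = 2·41 = 82.
Check: V − E + F = 84 − 164 + 82 = 2.

164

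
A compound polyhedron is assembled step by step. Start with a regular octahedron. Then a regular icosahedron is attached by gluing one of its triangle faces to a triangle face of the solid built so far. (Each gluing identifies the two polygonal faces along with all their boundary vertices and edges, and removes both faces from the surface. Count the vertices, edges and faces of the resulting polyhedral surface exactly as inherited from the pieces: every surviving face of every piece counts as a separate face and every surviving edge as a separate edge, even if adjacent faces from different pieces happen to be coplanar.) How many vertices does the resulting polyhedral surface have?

A regular octahedron: V=6, E=12, F=8.
Attach a regular icosahedron (V=12, E=30, F=20) along a 3-gon: merge 3 vertices and 3 edges, delete both glued faces → V=15, E=39, F=26.
Check: V − E + F = 15 − 39 + 26 = 2.

15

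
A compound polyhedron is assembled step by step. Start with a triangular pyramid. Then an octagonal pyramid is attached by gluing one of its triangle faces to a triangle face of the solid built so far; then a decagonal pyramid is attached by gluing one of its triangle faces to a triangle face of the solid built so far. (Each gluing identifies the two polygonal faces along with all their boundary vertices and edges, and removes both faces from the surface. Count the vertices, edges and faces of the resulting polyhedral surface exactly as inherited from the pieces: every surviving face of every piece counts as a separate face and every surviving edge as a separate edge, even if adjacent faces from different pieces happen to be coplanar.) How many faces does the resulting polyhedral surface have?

A triangular pyramid: V=4, E=6, F=4.
Attach an octagonal pyramid (V=9, E=16, F=9) along a 3-gon: merge 3 vertices and 3 edges, delete both glued faces → V=10, E=19, F=11.
Attach a decagonal pyramid (V=11, E=20, F=11) along a 3-gon: merge 3 vertices and 3 edges, delete both glued faces → V=18, E=36, F=20.
Check: V − E + F = 18 − 36 + 20 = 2.

20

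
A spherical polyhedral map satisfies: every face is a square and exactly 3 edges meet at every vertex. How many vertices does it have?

8

Each face has 4 edges and each edge borders two faces, so 2E = 4F.
Each vertex has degree 3, so 3V = 2E and hence V = 4F/3.
Euler: V − E + F = 2 ⇒ (4F/3) − (4F/2) + F = 2.
Multiply by 6: (8 − 12 + 6)F = 12, i.e. 2F = 12.
So F = 6, E = 4·6/2 = 12, V = 4·6/3 = 8.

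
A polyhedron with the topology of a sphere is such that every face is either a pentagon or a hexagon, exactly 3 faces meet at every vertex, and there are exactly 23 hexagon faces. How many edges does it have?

Let x be the number of pentagons; then F = 23 + x.
Edge–face incidences: 2E = 6·23 + 5·x = 138 + 5x.
Every vertex has degree 3, so 3V = 2E.
Euler: V − E + F = 2 ⇒ (2E)/3 − E + (23 + x) = 2.
Multiply by 6: 2·(2E) − 3·(2E) + 6·(23 + x) = 12, i.e. 138 + 6x − (138 + 5x) = 12.
Collecting terms: x = 12.
Then 2E = 138 + 5·12 = 198, so E = 99, V = 2E/3 = 66, F = 23 + 12 = 35.

99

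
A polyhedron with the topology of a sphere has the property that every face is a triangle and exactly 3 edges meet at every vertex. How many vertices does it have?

Each face has 3 edges and each edge borders two faces, so 2E = 3F.
Each vertex has degree 3, so 3V = 2E and hence V = 3F/3.
Euler: V − E + F = 2 ⇒ (3F/3) − (3F/2) + F = 2.
Multiply by 6: (6 − 9 + 6)F = 12, i.e. 3F = 12.
So F = 4, E = 3·4/2 = 6, V = 3·4/3 = 4.

4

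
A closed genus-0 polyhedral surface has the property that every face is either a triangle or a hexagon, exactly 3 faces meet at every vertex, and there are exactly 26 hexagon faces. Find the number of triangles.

Let x be the number of triangles; then F = 26 + x.
Edge–face incidences: 2E = 6·26 + 3·x = 156 + 3x.
Every vertex has degree 3, so 3V = 2E.
Euler: V − E + F = 2 ⇒ (2E)/3 − E + (26 + x) = 2.
Multiply by 6: 2·(2E) − 3·(2E) + 6·(26 + x) = 12, i.e. 156 + 6x − (156 + 3x) = 12.
Collecting terms: 3x = 12, so x = 4.
Then 2E = 156 + 3·4 = 168, so E = 84, V = 2E/3 = 56, F = 26 + 4 = 30.

4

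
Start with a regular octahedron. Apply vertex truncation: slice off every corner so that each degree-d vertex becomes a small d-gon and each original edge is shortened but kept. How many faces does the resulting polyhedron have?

14

The base solid has V = 6, E = 12, F = 8.
Truncation replaces each original edge-end by a new vertex, so V′ = 2E = 24.
Each original edge survives, and each old vertex of degree d contributes d new edges; summing degrees gives Σd = 2E, so E′ = E + 2E = 3E = 36.
Each original face survives and each original vertex becomes one new face: F′ = F + V = 14.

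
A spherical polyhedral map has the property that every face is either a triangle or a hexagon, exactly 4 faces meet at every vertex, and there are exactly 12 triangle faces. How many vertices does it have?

12

Let x be the number of hexagons; then F = 12 + x.
Edge–face incidences: 2E = 3·12 + 6·x = 36 + 6x.
Every vertex has degree 4, so 4V = 2E.
Euler: V − E + F = 2 ⇒ (2E)/4 − E + (12 + x) = 2.
Multiply by 8: 2·(2E) − 4·(2E) + 8·(12 + x) = 16, i.e. 96 + 8x − 2·(36 + 6x) = 16.
Collecting terms: −4x + 24 = 16, so −4x = −8, so x = 2.
Then 2E = 36 + 6·2 = 48, so E = 24, V = 2E/4 = 12, F = 12 + 2 = 14.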